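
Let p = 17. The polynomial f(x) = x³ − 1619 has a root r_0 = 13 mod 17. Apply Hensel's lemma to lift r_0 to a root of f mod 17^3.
r_2 = 3481 (mod 4913)

Hensel: r_{i+1} = r_i − f(r_i)/f′(r_i) mod 17^{i+2}, where f′(x) = 3x². Iterate:
  r_0 = 13 (mod 17)
  r_1 = 13 (mod 289)
  r_2 = 3481 (mod 4913)
Final: r = 3481 with f(r) ≡ 0 mod 17^3.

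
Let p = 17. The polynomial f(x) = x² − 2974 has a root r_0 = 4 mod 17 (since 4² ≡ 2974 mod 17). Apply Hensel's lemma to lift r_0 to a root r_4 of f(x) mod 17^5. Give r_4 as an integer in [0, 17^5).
r_4 = 1001542 (mod 1419857)

Hensel's recurrence: r_{i+1} = r_i − f(r_i)·(f′(r_i))^{-1} mod 17^{i+2}, with f′(x) = 2x. Iterate:
  r_0 = 4 (mod 17)
  r_1 = 157 (mod 289)
  r_2 = 4203 (mod 4913)
  r_3 = 82811 (mod 83521)
  r_4 = 1001542 (mod 1419857)
Final: r_4 = 1001542, and one checks f(r_4) ≡ 0 mod 17^5.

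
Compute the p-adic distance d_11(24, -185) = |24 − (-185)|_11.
d_11(24, -185) = 1/11

Step 1 — x − y = 24 − (-185) = 209. Step 2 — v_11(209) = 1 (factor: 209 = (11^1 · 19); the sign does not affect v_p). Step 3 — |x − y|_11 = 11^{-1} = 1/11.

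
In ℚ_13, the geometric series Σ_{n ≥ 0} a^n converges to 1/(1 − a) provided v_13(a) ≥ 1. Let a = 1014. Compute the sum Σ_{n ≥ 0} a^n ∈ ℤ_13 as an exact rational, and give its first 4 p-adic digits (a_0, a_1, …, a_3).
Σ a^n = 1/(1 − a) = -1/1013;  first 4 digits = (1, 0, 6, 0)

v_13(a) = 2 ≥ 1, so the series converges in ℤ_13 to 1/(1 − a) = 1/(1 − 1014) = -1/1013. Expand this rational in ℤ_13: compute digits iteratively via d_i = x_i mod 13, x_{i+1} = (x_i − d_i)/13. The first 4 digits are (1, 0, 6, 0).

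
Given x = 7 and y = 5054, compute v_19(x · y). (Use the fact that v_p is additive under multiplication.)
v_19(35378) = 2

v_p(x) = 0 (factor: 7 = 19^0 · 7); v_p(y) = 2 (factor: 5054 = 19^2 · 14). Additivity: v_p(xy) = v_p(x) + v_p(y) = 0 + 2 = 2. (Direct check: xy = 35378 = 19^2 · (98).)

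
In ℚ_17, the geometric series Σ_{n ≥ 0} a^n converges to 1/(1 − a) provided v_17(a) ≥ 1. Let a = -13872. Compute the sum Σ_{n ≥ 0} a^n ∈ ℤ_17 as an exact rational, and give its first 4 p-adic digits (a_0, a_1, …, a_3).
Σ a^n = 1/(1 − a) = 1/13873;  first 4 digits = (1, 0, 3, 14)

v_17(a) = 2 ≥ 1, so the series converges in ℤ_17 to 1/(1 − a) = 1/(1 − (-13872)) = 1/13873. Expand this rational in ℤ_17: compute digits iteratively via d_i = x_i mod 17, x_{i+1} = (x_i − d_i)/17. The first 4 digits are (1, 0, 3, 14).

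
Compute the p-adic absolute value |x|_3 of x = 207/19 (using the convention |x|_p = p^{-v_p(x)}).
|207/19|_3 = 1/9

Step 1 — compute v_3(x) by factoring powers of 3 out of the numerator and denominator: v_3(207/19) = 2. Step 2 — apply |x|_p = p^{-v_p(x)} = 3^{-2} = 1/9.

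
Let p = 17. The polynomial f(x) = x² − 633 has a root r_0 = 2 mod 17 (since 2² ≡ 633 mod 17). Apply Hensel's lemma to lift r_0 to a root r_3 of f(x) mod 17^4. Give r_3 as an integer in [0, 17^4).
r_3 = 72048 (mod 83521)

Hensel's recurrence: r_{i+1} = r_i − f(r_i)·(f′(r_i))^{-1} mod 17^{i+2}, with f′(x) = 2x. Iterate:
  r_0 = 2 (mod 17)
  r_1 = 87 (mod 289)
  r_2 = 3266 (mod 4913)
  r_3 = 72048 (mod 83521)
Final: r_3 = 72048, and one checks f(r_3) ≡ 0 mod 17^4.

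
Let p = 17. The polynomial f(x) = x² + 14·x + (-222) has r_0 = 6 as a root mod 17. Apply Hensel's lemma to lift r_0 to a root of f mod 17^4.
r_3 = 73616 (mod 83521)

Hensel: r_{i+1} = r_i − f(r_i)·(f′(r_i))^{-1} mod 17^{i+2}, f′(x) = 2x + 14. Iterate:
  r_0 = 6 (mod 17)
  r_1 = 210 (mod 289)
  r_2 = 4834 (mod 4913)
  r_3 = 73616 (mod 83521)
Final: r = 73616 satisfies f(r) ≡ 0 mod 17^4.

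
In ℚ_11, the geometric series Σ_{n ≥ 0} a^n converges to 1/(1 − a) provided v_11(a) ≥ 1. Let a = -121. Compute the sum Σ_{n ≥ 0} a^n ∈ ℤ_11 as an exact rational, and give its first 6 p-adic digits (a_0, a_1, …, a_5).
Σ a^n = 1/(1 − a) = 1/122;  first 6 digits = (1, 0, 10, 10, 0, 0)

v_11(a) = 2 ≥ 1, so the series converges in ℤ_11 to 1/(1 − a) = 1/(1 − (-121)) = 1/122. Expand this rational in ℤ_11: compute digits iteratively via d_i = x_i mod 11, x_{i+1} = (x_i − d_i)/11. The first 6 digits are (1, 0, 10, 10, 0, 0).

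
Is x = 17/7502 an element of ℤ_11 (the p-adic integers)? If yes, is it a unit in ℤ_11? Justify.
x ∉ ℤ_11 (v_11(x) = -2 < 0)

ℤ_11 = {x ∈ ℚ_11 : v_11(x) ≥ 0} and ℤ_11^× = {x ∈ ℤ_11 : v_11(x) = 0}. Here v_11(17/7502) = v_11(num) − v_11(den) = -2; compare against these criteria.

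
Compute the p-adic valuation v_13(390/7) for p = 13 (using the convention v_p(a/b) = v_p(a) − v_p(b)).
v_13(390/7) = 1

Factor powers of 13 from the numerator and denominator of the reduced fraction: 390 = 13^1 · 30 and 7 = 13^0 · 7. Apply v_p(a/b) = v_p(a) − v_p(b): v_13(390/7) = 1 − 0 = 1.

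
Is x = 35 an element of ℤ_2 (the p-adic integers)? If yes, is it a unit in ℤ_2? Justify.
x ∈ ℤ_2^× (unit); v_2(x) = 0

ℤ_2 = {x ∈ ℚ_2 : v_2(x) ≥ 0} and ℤ_2^× = {x ∈ ℤ_2 : v_2(x) = 0}. Here v_2(35) = v_2(num) − v_2(den) = 0; compare against these criteria.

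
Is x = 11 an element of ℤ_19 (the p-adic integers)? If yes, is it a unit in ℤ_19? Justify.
x ∈ ℤ_19^× (unit); v_19(x) = 0

ℤ_19 = {x ∈ ℚ_19 : v_19(x) ≥ 0} and ℤ_19^× = {x ∈ ℤ_19 : v_19(x) = 0}. Here v_19(11) = v_19(num) − v_19(den) = 0; compare against these criteria.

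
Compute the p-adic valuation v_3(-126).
v_3(-126) = 2

v_3(n) is the largest exponent k such that 3^k divides n. Factor out: -126 = -3^2 · 14. (Sign doesn't affect v_p.) So v_3(-126) = 2.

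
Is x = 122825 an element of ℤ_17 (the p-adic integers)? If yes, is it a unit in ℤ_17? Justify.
x ∈ ℤ_17 but not a unit; v_17(x) = 3 > 0

ℤ_17 = {x ∈ ℚ_17 : v_17(x) ≥ 0} and ℤ_17^× = {x ∈ ℤ_17 : v_17(x) = 0}. Here v_17(122825) = v_17(num) − v_17(den) = 3; compare against these criteria.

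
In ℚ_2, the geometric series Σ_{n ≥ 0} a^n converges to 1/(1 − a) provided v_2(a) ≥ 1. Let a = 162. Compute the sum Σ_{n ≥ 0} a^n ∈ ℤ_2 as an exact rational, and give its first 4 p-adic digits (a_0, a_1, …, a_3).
Σ a^n = 1/(1 − a) = -1/161;  first 4 digits = (1, 1, 1, 1)

v_2(a) = 1 ≥ 1, so the series converges in ℤ_2 to 1/(1 − a) = 1/(1 − 162) = -1/161. Expand this rational in ℤ_2: compute digits iteratively via d_i = x_i mod 2, x_{i+1} = (x_i − d_i)/2. The first 4 digits are (1, 1, 1, 1).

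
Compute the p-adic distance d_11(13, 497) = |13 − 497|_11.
d_11(13, 497) = 1/121

Step 1 — x − y = 13 − 497 = -484. Step 2 — v_11(-484) = 2 (factor: -484 = −(11^2 · 4); the sign does not affect v_p). Step 3 — |x − y|_11 = 11^{-2} = 1/121.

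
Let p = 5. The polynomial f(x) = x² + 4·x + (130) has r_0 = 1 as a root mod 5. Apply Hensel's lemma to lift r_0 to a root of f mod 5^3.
r_2 = 66 (mod 125)

Hensel: r_{i+1} = r_i − f(r_i)·(f′(r_i))^{-1} mod 5^{i+2}, f′(x) = 2x + 4. Iterate:
  r_0 = 1 (mod 5)
  r_1 = 16 (mod 25)
  r_2 = 66 (mod 125)
Final: r = 66 satisfies f(r) ≡ 0 mod 5^3.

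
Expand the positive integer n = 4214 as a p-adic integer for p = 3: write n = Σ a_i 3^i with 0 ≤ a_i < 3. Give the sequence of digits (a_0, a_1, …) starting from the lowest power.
(a_0, a_1, …) = (2, 0, 0, 0, 1, 2, 2, 1)

Repeated division by 3 gives the digits low-to-high: 4214 = 2 + 1·3^4 + 2·3^5 + 2·3^6 + 1·3^7. Digit sequence: (2, 0, 0, 0, 1, 2, 2, 1).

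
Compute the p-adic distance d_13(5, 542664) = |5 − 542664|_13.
d_13(5, 542664) = 1/28561

Step 1 — x − y = 5 − 542664 = -542659. Step 2 — v_13(-542659) = 4 (factor: -542659 = −(13^4 · 19); the sign does not affect v_p). Step 3 — |x − y|_13 = 13^{-4} = 1/28561.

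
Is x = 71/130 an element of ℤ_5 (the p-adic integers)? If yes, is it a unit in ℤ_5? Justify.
x ∉ ℤ_5 (v_5(x) = -1 < 0)

ℤ_5 = {x ∈ ℚ_5 : v_5(x) ≥ 0} and ℤ_5^× = {x ∈ ℤ_5 : v_5(x) = 0}. Here v_5(71/130) = v_5(num) − v_5(den) = -1; compare against these criteria.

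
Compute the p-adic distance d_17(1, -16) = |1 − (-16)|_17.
d_17(1, -16) = 1/17

Step 1 — x − y = 1 − (-16) = 17. Step 2 — v_17(17) = 1 (factor: 17 = (17^1 · 1); the sign does not affect v_p). Step 3 — |x − y|_17 = 17^{-1} = 1/17.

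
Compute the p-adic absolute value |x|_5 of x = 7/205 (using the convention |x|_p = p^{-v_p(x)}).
|7/205|_5 = 5

Step 1 — compute v_5(x) by factoring powers of 5 out of the numerator and denominator: v_5(7/205) = -1. Step 2 — apply |x|_p = p^{-v_p(x)} = 5^{1} = 5.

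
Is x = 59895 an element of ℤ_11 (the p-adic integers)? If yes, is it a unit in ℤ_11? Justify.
x ∈ ℤ_11 but not a unit; v_11(x) = 3 > 0

ℤ_11 = {x ∈ ℚ_11 : v_11(x) ≥ 0} and ℤ_11^× = {x ∈ ℤ_11 : v_11(x) = 0}. Here v_11(59895) = v_11(num) − v_11(den) = 3; compare against these criteria.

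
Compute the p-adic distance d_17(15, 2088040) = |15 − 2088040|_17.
d_17(15, 2088040) = 1/83521

Step 1 — x − y = 15 − 2088040 = -2088025. Step 2 — v_17(-2088025) = 4 (factor: -2088025 = −(17^4 · 25); the sign does not affect v_p). Step 3 — |x − y|_17 = 17^{-4} = 1/83521.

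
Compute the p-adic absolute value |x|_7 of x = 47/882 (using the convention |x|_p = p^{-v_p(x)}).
|47/882|_7 = 49

Step 1 — compute v_7(x) by factoring powers of 7 out of the numerator and denominator: v_7(47/882) = -2. Step 2 — apply |x|_p = p^{-v_p(x)} = 7^{2} = 49.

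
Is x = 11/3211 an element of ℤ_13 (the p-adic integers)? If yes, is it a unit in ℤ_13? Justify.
x ∉ ℤ_13 (v_13(x) = -2 < 0)

ℤ_13 = {x ∈ ℚ_13 : v_13(x) ≥ 0} and ℤ_13^× = {x ∈ ℤ_13 : v_13(x) = 0}. Here v_13(11/3211) = v_13(num) − v_13(den) = -2; compare against these criteria.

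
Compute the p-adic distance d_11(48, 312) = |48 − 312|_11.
d_11(48, 312) = 1/11

Step 1 — x − y = 48 − 312 = -264. Step 2 — v_11(-264) = 1 (factor: -264 = −(11^1 · 24); the sign does not affect v_p). Step 3 — |x − y|_11 = 11^{-1} = 1/11.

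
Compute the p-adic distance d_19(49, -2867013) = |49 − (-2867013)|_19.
d_19(49, -2867013) = 1/130321

Step 1 — x − y = 49 − (-2867013) = 2867062. Step 2 — v_19(2867062) = 4 (factor: 2867062 = (19^4 · 22); the sign does not affect v_p). Step 3 — |x − y|_19 = 19^{-4} = 1/130321.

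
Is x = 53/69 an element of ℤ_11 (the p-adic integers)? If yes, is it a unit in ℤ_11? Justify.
x ∈ ℤ_11^× (unit); v_11(x) = 0

ℤ_11 = {x ∈ ℚ_11 : v_11(x) ≥ 0} and ℤ_11^× = {x ∈ ℤ_11 : v_11(x) = 0}. Here v_11(53/69) = v_11(num) − v_11(den) = 0; compare against these criteria.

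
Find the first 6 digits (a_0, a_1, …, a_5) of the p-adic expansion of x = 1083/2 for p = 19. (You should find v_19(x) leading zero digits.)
(a_0, …, a_5) = (0, 0, 11, 9, 9, 9)

v_19(1083/2) = 2, so a_0 = ... = a_1 = 0. Factor out: x = 19^2 · u with u = 3/2 a unit in ℤ_19. Expand u iteratively via a_{v+i} = u_i mod 19, u_{i+1} = (u_i − a_{v+i})/19:
  u_0 = 3/2;  a_2 = 11;  u_1 = (u_0 − 11)/19 = -1/2
  u_1 = -1/2;  a_3 = 9;  u_2 = (u_1 − 9)/19 = -1/2
  u_2 = -1/2;  a_4 = 9;  u_3 = (u_2 − 9)/19 = -1/2
  u_3 = -1/2;  a_5 = 9;  u_4 = (u_3 − 9)/19 = -1/2
Digits: (0, 0, 11, 9, 9, 9).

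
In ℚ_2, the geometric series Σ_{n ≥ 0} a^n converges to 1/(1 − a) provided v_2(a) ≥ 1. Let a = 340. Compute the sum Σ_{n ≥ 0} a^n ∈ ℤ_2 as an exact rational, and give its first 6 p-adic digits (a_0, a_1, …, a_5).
Σ a^n = 1/(1 − a) = -1/339;  first 6 digits = (1, 0, 1, 0, 0, 1)

v_2(a) = 2 ≥ 1, so the series converges in ℤ_2 to 1/(1 − a) = 1/(1 − 340) = -1/339. Expand this rational in ℤ_2: compute digits iteratively via d_i = x_i mod 2, x_{i+1} = (x_i − d_i)/2. The first 6 digits are (1, 0, 1, 0, 0, 1).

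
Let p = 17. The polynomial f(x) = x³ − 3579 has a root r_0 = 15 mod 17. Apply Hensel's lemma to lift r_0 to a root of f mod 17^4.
r_3 = 47139 (mod 83521)

Hensel: r_{i+1} = r_i − f(r_i)/f′(r_i) mod 17^{i+2}, where f′(x) = 3x². Iterate:
  r_0 = 15 (mod 17)
  r_1 = 32 (mod 289)
  r_2 = 2922 (mod 4913)
  r_3 = 47139 (mod 83521)
Final: r = 47139 with f(r) ≡ 0 mod 17^4.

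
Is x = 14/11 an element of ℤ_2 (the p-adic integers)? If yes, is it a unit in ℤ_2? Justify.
x ∈ ℤ_2 but not a unit; v_2(x) = 1 > 0

ℤ_2 = {x ∈ ℚ_2 : v_2(x) ≥ 0} and ℤ_2^× = {x ∈ ℤ_2 : v_2(x) = 0}. Here v_2(14/11) = v_2(num) − v_2(den) = 1; compare against these criteria.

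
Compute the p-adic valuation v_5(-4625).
v_5(-4625) = 3

v_5(n) is the largest exponent k such that 5^k divides n. Factor out: -4625 = -5^3 · 37. (Sign doesn't affect v_p.) So v_5(-4625) = 3.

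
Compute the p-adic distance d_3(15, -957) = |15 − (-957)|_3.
d_3(15, -957) = 1/243

Step 1 — x − y = 15 − (-957) = 972. Step 2 — v_3(972) = 5 (factor: 972 = (3^5 · 4); the sign does not affect v_p). Step 3 — |x − y|_3 = 3^{-5} = 1/243.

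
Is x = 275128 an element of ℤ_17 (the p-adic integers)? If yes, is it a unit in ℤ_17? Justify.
x ∈ ℤ_17 but not a unit; v_17(x) = 3 > 0

ℤ_17 = {x ∈ ℚ_17 : v_17(x) ≥ 0} and ℤ_17^× = {x ∈ ℤ_17 : v_17(x) = 0}. Here v_17(275128) = v_17(num) − v_17(den) = 3; compare against these criteria.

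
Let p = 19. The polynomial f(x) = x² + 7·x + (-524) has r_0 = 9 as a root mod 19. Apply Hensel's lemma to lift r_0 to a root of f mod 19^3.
r_2 = 4284 (mod 6859)

Hensel: r_{i+1} = r_i − f(r_i)·(f′(r_i))^{-1} mod 19^{i+2}, f′(x) = 2x + 7. Iterate:
  r_0 = 9 (mod 19)
  r_1 = 313 (mod 361)
  r_2 = 4284 (mod 6859)
Final: r = 4284 satisfies f(r) ≡ 0 mod 19^3.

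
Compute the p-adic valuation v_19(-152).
v_19(-152) = 1

v_19(n) is the largest exponent k such that 19^k divides n. Factor out: -152 = -19^1 · 8. (Sign doesn't affect v_p.) So v_19(-152) = 1.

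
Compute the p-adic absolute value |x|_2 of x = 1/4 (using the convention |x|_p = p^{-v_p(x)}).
|1/4|_2 = 4

Step 1 — compute v_2(x) by factoring powers of 2 out of the numerator and denominator: v_2(1/4) = -2. Step 2 — apply |x|_p = p^{-v_p(x)} = 2^{2} = 4.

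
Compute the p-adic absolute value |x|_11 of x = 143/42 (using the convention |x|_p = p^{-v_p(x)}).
|143/42|_11 = 1/11

Step 1 — compute v_11(x) by factoring powers of 11 out of the numerator and denominator: v_11(143/42) = 1. Step 2 — apply |x|_p = p^{-v_p(x)} = 11^{-1} = 1/11.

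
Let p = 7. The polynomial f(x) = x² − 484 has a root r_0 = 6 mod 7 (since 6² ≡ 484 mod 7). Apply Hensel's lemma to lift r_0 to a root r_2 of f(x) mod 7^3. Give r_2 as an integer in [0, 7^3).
r_2 = 321 (mod 343)

Hensel's recurrence: r_{i+1} = r_i − f(r_i)·(f′(r_i))^{-1} mod 7^{i+2}, with f′(x) = 2x. Iterate:
  r_0 = 6 (mod 7)
  r_1 = 27 (mod 49)
  r_2 = 321 (mod 343)
Final: r_2 = 321, and one checks f(r_2) ≡ 0 mod 7^3.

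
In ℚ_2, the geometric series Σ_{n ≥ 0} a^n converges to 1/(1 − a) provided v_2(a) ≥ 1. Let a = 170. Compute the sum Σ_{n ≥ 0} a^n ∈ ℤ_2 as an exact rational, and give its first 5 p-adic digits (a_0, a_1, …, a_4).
Σ a^n = 1/(1 − a) = -1/169;  first 5 digits = (1, 1, 1, 0, 0)

v_2(a) = 1 ≥ 1, so the series converges in ℤ_2 to 1/(1 − a) = 1/(1 − 170) = -1/169. Expand this rational in ℤ_2: compute digits iteratively via d_i = x_i mod 2, x_{i+1} = (x_i − d_i)/2. The first 5 digits are (1, 1, 1, 0, 0).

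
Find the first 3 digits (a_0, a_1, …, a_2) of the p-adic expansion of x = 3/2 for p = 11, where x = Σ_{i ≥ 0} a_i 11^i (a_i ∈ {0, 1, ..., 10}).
(a_0, …, a_2) = (7, 5, 5)

v_11(3/2) = 0 (numerator and denominator both coprime to 11), so x ∈ ℤ_11^×. Compute digits iteratively via a_i = x_i mod 11, x_{i+1} = (x_i − a_i)/11, with x_0 = x:
  x_0 = 3/2;  a_0 = 7;  x_1 = (x_0 − 7)/11 = -1/2
  x_1 = -1/2;  a_1 = 5;  x_2 = (x_1 − 5)/11 = -1/2
  x_2 = -1/2;  a_2 = 5;  x_3 = (x_2 − 5)/11 = -1/2
Digits: (7, 5, 5).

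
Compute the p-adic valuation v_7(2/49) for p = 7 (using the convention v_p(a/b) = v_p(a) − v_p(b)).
v_7(2/49) = -2

Factor powers of 7 from the numerator and denominator of the reduced fraction: 2 = 7^0 · 2 and 49 = 7^2 · 1. Apply v_p(a/b) = v_p(a) − v_p(b): v_7(2/49) = 0 − 2 = -2.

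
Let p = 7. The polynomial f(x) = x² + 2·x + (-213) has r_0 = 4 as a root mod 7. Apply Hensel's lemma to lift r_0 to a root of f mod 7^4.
r_3 = 1341 (mod 2401)

Hensel: r_{i+1} = r_i − f(r_i)·(f′(r_i))^{-1} mod 7^{i+2}, f′(x) = 2x + 2. Iterate:
  r_0 = 4 (mod 7)
  r_1 = 18 (mod 49)
  r_2 = 312 (mod 343)
  r_3 = 1341 (mod 2401)
Final: r = 1341 satisfies f(r) ≡ 0 mod 7^4.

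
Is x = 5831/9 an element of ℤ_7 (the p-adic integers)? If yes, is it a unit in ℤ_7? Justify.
x ∈ ℤ_7 but not a unit; v_7(x) = 3 > 0

ℤ_7 = {x ∈ ℚ_7 : v_7(x) ≥ 0} and ℤ_7^× = {x ∈ ℤ_7 : v_7(x) = 0}. Here v_7(5831/9) = v_7(num) − v_7(den) = 3; compare against these criteria.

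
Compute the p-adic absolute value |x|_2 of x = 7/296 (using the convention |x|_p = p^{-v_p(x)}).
|7/296|_2 = 8

Step 1 — compute v_2(x) by factoring powers of 2 out of the numerator and denominator: v_2(7/296) = -3. Step 2 — apply |x|_p = p^{-v_p(x)} = 2^{3} = 8.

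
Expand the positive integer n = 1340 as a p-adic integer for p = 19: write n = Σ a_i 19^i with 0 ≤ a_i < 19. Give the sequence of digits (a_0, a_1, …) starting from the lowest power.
(a_0, a_1, …) = (10, 13, 3)

Repeated division by 19 gives the digits low-to-high: 1340 = 10 + 13·19^1 + 3·19^2. Digit sequence: (10, 13, 3).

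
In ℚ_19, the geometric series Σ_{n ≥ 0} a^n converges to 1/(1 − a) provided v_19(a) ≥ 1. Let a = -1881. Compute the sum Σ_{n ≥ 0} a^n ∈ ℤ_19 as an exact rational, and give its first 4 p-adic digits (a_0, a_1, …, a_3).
Σ a^n = 1/(1 − a) = 1/1882;  first 4 digits = (1, 15, 10, 14)

v_19(a) = 1 ≥ 1, so the series converges in ℤ_19 to 1/(1 − a) = 1/(1 − (-1881)) = 1/1882. Expand this rational in ℤ_19: compute digits iteratively via d_i = x_i mod 19, x_{i+1} = (x_i − d_i)/19. The first 4 digits are (1, 15, 10, 14).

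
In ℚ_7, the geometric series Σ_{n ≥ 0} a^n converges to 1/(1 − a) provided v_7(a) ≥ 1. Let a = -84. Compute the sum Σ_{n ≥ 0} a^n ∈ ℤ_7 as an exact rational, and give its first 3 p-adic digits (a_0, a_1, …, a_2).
Σ a^n = 1/(1 − a) = 1/85;  first 3 digits = (1, 2, 2)

v_7(a) = 1 ≥ 1, so the series converges in ℤ_7 to 1/(1 − a) = 1/(1 − (-84)) = 1/85. Expand this rational in ℤ_7: compute digits iteratively via d_i = x_i mod 7, x_{i+1} = (x_i − d_i)/7. The first 3 digits are (1, 2, 2).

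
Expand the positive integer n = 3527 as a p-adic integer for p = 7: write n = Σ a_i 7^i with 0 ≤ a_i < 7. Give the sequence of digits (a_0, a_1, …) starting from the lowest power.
(a_0, a_1, …) = (6, 6, 1, 3, 1)

Repeated division by 7 gives the digits low-to-high: 3527 = 6 + 6·7^1 + 1·7^2 + 3·7^3 + 1·7^4. Digit sequence: (6, 6, 1, 3, 1).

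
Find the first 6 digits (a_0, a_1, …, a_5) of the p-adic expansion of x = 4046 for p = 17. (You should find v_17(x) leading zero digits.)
(a_0, …, a_5) = (0, 0, 14, 0, 0, 0)

v_17(4046) = 2, so a_0 = ... = a_1 = 0. Factor out: x = 17^2 · u with u = 14 a unit in ℤ_17. Expand u iteratively via a_{v+i} = u_i mod 17, u_{i+1} = (u_i − a_{v+i})/17:
  u_0 = 14;  a_2 = 14;  u_1 = (u_0 − 14)/17 = 0
  u_1 = 0;  a_3 = 0;  u_2 = (u_1 − 0)/17 = 0
  u_2 = 0;  a_4 = 0;  u_3 = (u_2 − 0)/17 = 0
  u_3 = 0;  a_5 = 0;  u_4 = (u_3 − 0)/17 = 0
Digits: (0, 0, 14, 0, 0, 0).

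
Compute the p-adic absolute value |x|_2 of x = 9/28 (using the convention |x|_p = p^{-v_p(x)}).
|9/28|_2 = 4

Step 1 — compute v_2(x) by factoring powers of 2 out of the numerator and denominator: v_2(9/28) = -2. Step 2 — apply |x|_p = p^{-v_p(x)} = 2^{2} = 4.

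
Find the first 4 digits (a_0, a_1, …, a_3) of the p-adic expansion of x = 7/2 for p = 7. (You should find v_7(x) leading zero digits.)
(a_0, …, a_3) = (0, 4, 3, 3)

v_7(7/2) = 1, so a_0 = ... = a_0 = 0. Factor out: x = 7^1 · u with u = 1/2 a unit in ℤ_7. Expand u iteratively via a_{v+i} = u_i mod 7, u_{i+1} = (u_i − a_{v+i})/7:
  u_0 = 1/2;  a_1 = 4;  u_1 = (u_0 − 4)/7 = -1/2
  u_1 = -1/2;  a_2 = 3;  u_2 = (u_1 − 3)/7 = -1/2
  u_2 = -1/2;  a_3 = 3;  u_3 = (u_2 − 3)/7 = -1/2
Digits: (0, 4, 3, 3).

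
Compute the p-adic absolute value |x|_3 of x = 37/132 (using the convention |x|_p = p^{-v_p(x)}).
|37/132|_3 = 3

Step 1 — compute v_3(x) by factoring powers of 3 out of the numerator and denominator: v_3(37/132) = -1. Step 2 — apply |x|_p = p^{-v_p(x)} = 3^{1} = 3.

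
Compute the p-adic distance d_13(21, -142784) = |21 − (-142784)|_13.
d_13(21, -142784) = 1/28561

Step 1 — x − y = 21 − (-142784) = 142805. Step 2 — v_13(142805) = 4 (factor: 142805 = (13^4 · 5); the sign does not affect v_p). Step 3 — |x − y|_13 = 13^{-4} = 1/28561.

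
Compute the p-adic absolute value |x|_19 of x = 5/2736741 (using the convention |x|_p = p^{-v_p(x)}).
|5/2736741|_19 = 130321

Step 1 — compute v_19(x) by factoring powers of 19 out of the numerator and denominator: v_19(5/2736741) = -4. Step 2 — apply |x|_p = p^{-v_p(x)} = 19^{4} = 130321.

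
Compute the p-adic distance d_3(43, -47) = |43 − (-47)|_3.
d_3(43, -47) = 1/9

Step 1 — x − y = 43 − (-47) = 90. Step 2 — v_3(90) = 2 (factor: 90 = (3^2 · 10); the sign does not affect v_p). Step 3 — |x − y|_3 = 3^{-2} = 1/9.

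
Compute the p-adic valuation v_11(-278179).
v_11(-278179) = 4

v_11(n) is the largest exponent k such that 11^k divides n. Factor out: -278179 = -11^4 · 19. (Sign doesn't affect v_p.) So v_11(-278179) = 4.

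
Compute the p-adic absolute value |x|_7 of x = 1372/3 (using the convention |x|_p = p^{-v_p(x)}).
|1372/3|_7 = 1/343

Step 1 — compute v_7(x) by factoring powers of 7 out of the numerator and denominator: v_7(1372/3) = 3. Step 2 — apply |x|_p = p^{-v_p(x)} = 7^{-3} = 1/343.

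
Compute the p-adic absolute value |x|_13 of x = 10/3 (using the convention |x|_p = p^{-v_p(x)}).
|10/3|_13 = 1

Step 1 — compute v_13(x) by factoring powers of 13 out of the numerator and denominator: v_13(10/3) = 0. Step 2 — apply |x|_p = p^{-v_p(x)} = 13^{0} = 1.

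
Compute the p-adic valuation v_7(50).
v_7(50) = 0

v_7(n) is the largest exponent k such that 7^k divides n. Factor out: 50 = 7^0 · 50. (Sign doesn't affect v_p.) So v_7(50) = 0.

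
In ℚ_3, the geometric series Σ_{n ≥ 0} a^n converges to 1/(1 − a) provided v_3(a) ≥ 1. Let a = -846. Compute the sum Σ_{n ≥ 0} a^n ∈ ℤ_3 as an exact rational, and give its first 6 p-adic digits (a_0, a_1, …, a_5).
Σ a^n = 1/(1 − a) = 1/847;  first 6 digits = (1, 0, 2, 1, 2, 1)

v_3(a) = 2 ≥ 1, so the series converges in ℤ_3 to 1/(1 − a) = 1/(1 − (-846)) = 1/847. Expand this rational in ℤ_3: compute digits iteratively via d_i = x_i mod 3, x_{i+1} = (x_i − d_i)/3. The first 6 digits are (1, 0, 2, 1, 2, 1).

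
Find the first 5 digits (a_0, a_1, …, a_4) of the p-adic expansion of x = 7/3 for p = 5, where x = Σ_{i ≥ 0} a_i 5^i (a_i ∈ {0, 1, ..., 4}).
(a_0, …, a_4) = (4, 3, 1, 3, 1)

v_5(7/3) = 0 (numerator and denominator both coprime to 5), so x ∈ ℤ_5^×. Compute digits iteratively via a_i = x_i mod 5, x_{i+1} = (x_i − a_i)/5, with x_0 = x:
  x_0 = 7/3;  a_0 = 4;  x_1 = (x_0 − 4)/5 = -1/3
  x_1 = -1/3;  a_1 = 3;  x_2 = (x_1 − 3)/5 = -2/3
  x_2 = -2/3;  a_2 = 1;  x_3 = (x_2 − 1)/5 = -1/3
  x_3 = -1/3;  a_3 = 3;  x_4 = (x_3 − 3)/5 = -2/3
  x_4 = -2/3;  a_4 = 1;  x_5 = (x_4 − 1)/5 = -1/3
Digits: (4, 3, 1, 3, 1).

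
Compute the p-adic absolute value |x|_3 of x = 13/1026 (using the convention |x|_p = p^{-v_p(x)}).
|13/1026|_3 = 27

Step 1 — compute v_3(x) by factoring powers of 3 out of the numerator and denominator: v_3(13/1026) = -3. Step 2 — apply |x|_p = p^{-v_p(x)} = 3^{3} = 27.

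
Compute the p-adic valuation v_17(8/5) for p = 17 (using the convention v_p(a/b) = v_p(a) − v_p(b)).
v_17(8/5) = 0

Factor powers of 17 from the numerator and denominator of the reduced fraction: 8 = 17^0 · 8 and 5 = 17^0 · 5. Apply v_p(a/b) = v_p(a) − v_p(b): v_17(8/5) = 0 − 0 = 0.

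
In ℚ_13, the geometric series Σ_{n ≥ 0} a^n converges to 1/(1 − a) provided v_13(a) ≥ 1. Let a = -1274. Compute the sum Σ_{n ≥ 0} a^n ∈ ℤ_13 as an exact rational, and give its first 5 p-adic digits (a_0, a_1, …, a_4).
Σ a^n = 1/(1 − a) = 1/1275;  first 5 digits = (1, 6, 2, 5, 11)

v_13(a) = 1 ≥ 1, so the series converges in ℤ_13 to 1/(1 − a) = 1/(1 − (-1274)) = 1/1275. Expand this rational in ℤ_13: compute digits iteratively via d_i = x_i mod 13, x_{i+1} = (x_i − d_i)/13. The first 5 digits are (1, 6, 2, 5, 11).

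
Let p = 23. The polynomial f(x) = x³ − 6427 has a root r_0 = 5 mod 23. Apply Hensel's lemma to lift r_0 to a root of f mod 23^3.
r_2 = 7756 (mod 12167)

Hensel: r_{i+1} = r_i − f(r_i)/f′(r_i) mod 23^{i+2}, where f′(x) = 3x². Iterate:
  r_0 = 5 (mod 23)
  r_1 = 350 (mod 529)
  r_2 = 7756 (mod 12167)
Final: r = 7756 with f(r) ≡ 0 mod 23^3.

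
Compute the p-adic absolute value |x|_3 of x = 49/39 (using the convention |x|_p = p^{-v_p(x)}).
|49/39|_3 = 3

Step 1 — compute v_3(x) by factoring powers of 3 out of the numerator and denominator: v_3(49/39) = -1. Step 2 — apply |x|_p = p^{-v_p(x)} = 3^{1} = 3.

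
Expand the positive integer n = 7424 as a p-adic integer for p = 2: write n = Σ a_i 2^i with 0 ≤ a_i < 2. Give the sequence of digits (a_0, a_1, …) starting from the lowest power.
(a_0, a_1, …) = (0, 0, 0, 0, 0, 0, 0, 0, 1, 0, 1, 1, 1)

Repeated division by 2 gives the digits low-to-high: 7424 = 1·2^8 + 1·2^10 + 1·2^11 + 1·2^12. Digit sequence: (0, 0, 0, 0, 0, 0, 0, 0, 1, 0, 1, 1, 1).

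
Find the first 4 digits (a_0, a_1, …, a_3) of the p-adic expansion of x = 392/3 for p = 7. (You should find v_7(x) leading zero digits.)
(a_0, …, a_3) = (0, 0, 5, 2)

v_7(392/3) = 2, so a_0 = ... = a_1 = 0. Factor out: x = 7^2 · u with u = 8/3 a unit in ℤ_7. Expand u iteratively via a_{v+i} = u_i mod 7, u_{i+1} = (u_i − a_{v+i})/7:
  u_0 = 8/3;  a_2 = 5;  u_1 = (u_0 − 5)/7 = -1/3
  u_1 = -1/3;  a_3 = 2;  u_2 = (u_1 − 2)/7 = -1/3
Digits: (0, 0, 5, 2).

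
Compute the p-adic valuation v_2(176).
v_2(176) = 4

v_2(n) is the largest exponent k such that 2^k divides n. Factor out: 176 = 2^4 · 11. (Sign doesn't affect v_p.) So v_2(176) = 4.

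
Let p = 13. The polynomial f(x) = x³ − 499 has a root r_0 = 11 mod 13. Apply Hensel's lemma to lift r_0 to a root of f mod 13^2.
r_1 = 167 (mod 169)

Hensel: r_{i+1} = r_i − f(r_i)/f′(r_i) mod 13^{i+2}, where f′(x) = 3x². Iterate:
  r_0 = 11 (mod 13)
  r_1 = 167 (mod 169)
Final: r = 167 with f(r) ≡ 0 mod 13^2.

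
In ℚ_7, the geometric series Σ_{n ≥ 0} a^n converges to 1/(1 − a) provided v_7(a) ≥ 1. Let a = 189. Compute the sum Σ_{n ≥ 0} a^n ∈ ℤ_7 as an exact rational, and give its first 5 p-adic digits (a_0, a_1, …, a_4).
Σ a^n = 1/(1 − a) = -1/188;  first 5 digits = (1, 6, 4, 5, 6)

v_7(a) = 1 ≥ 1, so the series converges in ℤ_7 to 1/(1 − a) = 1/(1 − 189) = -1/188. Expand this rational in ℤ_7: compute digits iteratively via d_i = x_i mod 7, x_{i+1} = (x_i − d_i)/7. The first 5 digits are (1, 6, 4, 5, 6).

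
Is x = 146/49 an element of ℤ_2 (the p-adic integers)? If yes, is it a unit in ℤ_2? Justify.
x ∈ ℤ_2 but not a unit; v_2(x) = 1 > 0

ℤ_2 = {x ∈ ℚ_2 : v_2(x) ≥ 0} and ℤ_2^× = {x ∈ ℤ_2 : v_2(x) = 0}. Here v_2(146/49) = v_2(num) − v_2(den) = 1; compare against these criteria.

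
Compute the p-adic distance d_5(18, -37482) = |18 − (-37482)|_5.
d_5(18, -37482) = 1/3125

Step 1 — x − y = 18 − (-37482) = 37500. Step 2 — v_5(37500) = 5 (factor: 37500 = (5^5 · 12); the sign does not affect v_p). Step 3 — |x − y|_5 = 5^{-5} = 1/3125.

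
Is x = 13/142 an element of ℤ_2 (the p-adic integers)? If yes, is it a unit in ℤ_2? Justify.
x ∉ ℤ_2 (v_2(x) = -1 < 0)

ℤ_2 = {x ∈ ℚ_2 : v_2(x) ≥ 0} and ℤ_2^× = {x ∈ ℤ_2 : v_2(x) = 0}. Here v_2(13/142) = v_2(num) − v_2(den) = -1; compare against these criteria.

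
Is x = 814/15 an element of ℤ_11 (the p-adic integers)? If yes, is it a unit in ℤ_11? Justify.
x ∈ ℤ_11 but not a unit; v_11(x) = 1 > 0

ℤ_11 = {x ∈ ℚ_11 : v_11(x) ≥ 0} and ℤ_11^× = {x ∈ ℤ_11 : v_11(x) = 0}. Here v_11(814/15) = v_11(num) − v_11(den) = 1; compare against these criteria.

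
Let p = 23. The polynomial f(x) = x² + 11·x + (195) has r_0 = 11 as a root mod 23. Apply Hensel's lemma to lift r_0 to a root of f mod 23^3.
r_2 = 11764 (mod 12167)

Hensel: r_{i+1} = r_i − f(r_i)·(f′(r_i))^{-1} mod 23^{i+2}, f′(x) = 2x + 11. Iterate:
  r_0 = 11 (mod 23)
  r_1 = 126 (mod 529)
  r_2 = 11764 (mod 12167)
Final: r = 11764 satisfies f(r) ≡ 0 mod 23^3.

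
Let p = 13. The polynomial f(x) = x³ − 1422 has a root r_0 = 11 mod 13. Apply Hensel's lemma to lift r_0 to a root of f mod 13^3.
r_2 = 596 (mod 2197)

Hensel: r_{i+1} = r_i − f(r_i)/f′(r_i) mod 13^{i+2}, where f′(x) = 3x². Iterate:
  r_0 = 11 (mod 13)
  r_1 = 89 (mod 169)
  r_2 = 596 (mod 2197)
Final: r = 596 with f(r) ≡ 0 mod 13^3.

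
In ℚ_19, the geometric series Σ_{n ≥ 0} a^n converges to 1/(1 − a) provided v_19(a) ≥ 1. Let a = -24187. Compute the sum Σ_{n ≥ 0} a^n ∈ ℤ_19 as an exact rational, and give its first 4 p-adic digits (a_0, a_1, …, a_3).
Σ a^n = 1/(1 − a) = 1/24188;  first 4 digits = (1, 0, 9, 15)

v_19(a) = 2 ≥ 1, so the series converges in ℤ_19 to 1/(1 − a) = 1/(1 − (-24187)) = 1/24188. Expand this rational in ℤ_19: compute digits iteratively via d_i = x_i mod 19, x_{i+1} = (x_i − d_i)/19. The first 4 digits are (1, 0, 9, 15).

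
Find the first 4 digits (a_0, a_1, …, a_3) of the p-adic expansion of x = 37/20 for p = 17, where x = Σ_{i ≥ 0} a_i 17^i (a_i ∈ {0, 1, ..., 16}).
(a_0, …, a_3) = (1, 6, 9, 2)

v_17(37/20) = 0 (numerator and denominator both coprime to 17), so x ∈ ℤ_17^×. Compute digits iteratively via a_i = x_i mod 17, x_{i+1} = (x_i − a_i)/17, with x_0 = x:
  x_0 = 37/20;  a_0 = 1;  x_1 = (x_0 − 1)/17 = 1/20
  x_1 = 1/20;  a_1 = 6;  x_2 = (x_1 − 6)/17 = -7/20
  x_2 = -7/20;  a_2 = 9;  x_3 = (x_2 − 9)/17 = -11/20
  x_3 = -11/20;  a_3 = 2;  x_4 = (x_3 − 2)/17 = -3/20
Digits: (1, 6, 9, 2).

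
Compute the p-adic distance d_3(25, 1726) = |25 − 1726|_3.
d_3(25, 1726) = 1/243

Step 1 — x − y = 25 − 1726 = -1701. Step 2 — v_3(-1701) = 5 (factor: -1701 = −(3^5 · 7); the sign does not affect v_p). Step 3 — |x − y|_3 = 3^{-5} = 1/243.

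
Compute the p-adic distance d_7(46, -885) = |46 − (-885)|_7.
d_7(46, -885) = 1/49

Step 1 — x − y = 46 − (-885) = 931. Step 2 — v_7(931) = 2 (factor: 931 = (7^2 · 19); the sign does not affect v_p). Step 3 — |x − y|_7 = 7^{-2} = 1/49.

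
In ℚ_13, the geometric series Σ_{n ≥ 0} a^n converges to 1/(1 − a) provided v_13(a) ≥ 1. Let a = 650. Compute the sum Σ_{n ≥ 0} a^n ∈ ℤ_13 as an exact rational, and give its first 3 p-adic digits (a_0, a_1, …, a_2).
Σ a^n = 1/(1 − a) = -1/649;  first 3 digits = (1, 11, 7)

v_13(a) = 1 ≥ 1, so the series converges in ℤ_13 to 1/(1 − a) = 1/(1 − 650) = -1/649. Expand this rational in ℤ_13: compute digits iteratively via d_i = x_i mod 13, x_{i+1} = (x_i − d_i)/13. The first 3 digits are (1, 11, 7).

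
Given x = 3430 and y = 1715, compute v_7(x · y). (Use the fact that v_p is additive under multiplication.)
v_7(5882450) = 6

v_p(x) = 3 (factor: 3430 = 7^3 · 10); v_p(y) = 3 (factor: 1715 = 7^3 · 5). Additivity: v_p(xy) = v_p(x) + v_p(y) = 3 + 3 = 6. (Direct check: xy = 5882450 = 7^6 · (50).)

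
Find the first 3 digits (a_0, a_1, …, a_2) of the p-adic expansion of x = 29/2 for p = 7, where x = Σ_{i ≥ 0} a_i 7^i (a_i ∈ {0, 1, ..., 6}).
(a_0, …, a_2) = (4, 5, 3)

v_7(29/2) = 0 (numerator and denominator both coprime to 7), so x ∈ ℤ_7^×. Compute digits iteratively via a_i = x_i mod 7, x_{i+1} = (x_i − a_i)/7, with x_0 = x:
  x_0 = 29/2;  a_0 = 4;  x_1 = (x_0 − 4)/7 = 3/2
  x_1 = 3/2;  a_1 = 5;  x_2 = (x_1 − 5)/7 = -1/2
  x_2 = -1/2;  a_2 = 3;  x_3 = (x_2 − 3)/7 = -1/2
Digits: (4, 5, 3).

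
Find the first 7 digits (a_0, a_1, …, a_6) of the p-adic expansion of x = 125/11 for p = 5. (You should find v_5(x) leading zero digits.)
(a_0, …, a_6) = (0, 0, 0, 1, 3, 3, 2)

v_5(125/11) = 3, so a_0 = ... = a_2 = 0. Factor out: x = 5^3 · u with u = 1/11 a unit in ℤ_5. Expand u iteratively via a_{v+i} = u_i mod 5, u_{i+1} = (u_i − a_{v+i})/5:
  u_0 = 1/11;  a_3 = 1;  u_1 = (u_0 − 1)/5 = -2/11
  u_1 = -2/11;  a_4 = 3;  u_2 = (u_1 − 3)/5 = -7/11
  u_2 = -7/11;  a_5 = 3;  u_3 = (u_2 − 3)/5 = -8/11
  u_3 = -8/11;  a_6 = 2;  u_4 = (u_3 − 2)/5 = -6/11
Digits: (0, 0, 0, 1, 3, 3, 2).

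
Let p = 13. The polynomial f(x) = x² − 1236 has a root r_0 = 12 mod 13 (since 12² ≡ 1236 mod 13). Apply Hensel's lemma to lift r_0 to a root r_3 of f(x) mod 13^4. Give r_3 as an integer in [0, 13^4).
r_3 = 20591 (mod 28561)

Hensel's recurrence: r_{i+1} = r_i − f(r_i)·(f′(r_i))^{-1} mod 13^{i+2}, with f′(x) = 2x. Iterate:
  r_0 = 12 (mod 13)
  r_1 = 142 (mod 169)
  r_2 = 818 (mod 2197)
  r_3 = 20591 (mod 28561)
Final: r_3 = 20591, and one checks f(r_3) ≡ 0 mod 13^4.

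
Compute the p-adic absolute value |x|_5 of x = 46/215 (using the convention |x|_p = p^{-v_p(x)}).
|46/215|_5 = 5

Step 1 — compute v_5(x) by factoring powers of 5 out of the numerator and denominator: v_5(46/215) = -1. Step 2 — apply |x|_p = p^{-v_p(x)} = 5^{1} = 5.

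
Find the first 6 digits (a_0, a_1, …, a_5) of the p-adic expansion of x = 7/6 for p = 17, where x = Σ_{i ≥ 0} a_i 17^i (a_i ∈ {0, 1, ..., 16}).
(a_0, …, a_5) = (4, 14, 2, 14, 2, 14)

v_17(7/6) = 0 (numerator and denominator both coprime to 17), so x ∈ ℤ_17^×. Compute digits iteratively via a_i = x_i mod 17, x_{i+1} = (x_i − a_i)/17, with x_0 = x:
  x_0 = 7/6;  a_0 = 4;  x_1 = (x_0 − 4)/17 = -1/6
  x_1 = -1/6;  a_1 = 14;  x_2 = (x_1 − 14)/17 = -5/6
  x_2 = -5/6;  a_2 = 2;  x_3 = (x_2 − 2)/17 = -1/6
  x_3 = -1/6;  a_3 = 14;  x_4 = (x_3 − 14)/17 = -5/6
  x_4 = -5/6;  a_4 = 2;  x_5 = (x_4 − 2)/17 = -1/6
  x_5 = -1/6;  a_5 = 14;  x_6 = (x_5 − 14)/17 = -5/6
Digits: (4, 14, 2, 14, 2, 14).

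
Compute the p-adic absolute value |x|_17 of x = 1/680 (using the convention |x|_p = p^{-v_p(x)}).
|1/680|_17 = 17

Step 1 — compute v_17(x) by factoring powers of 17 out of the numerator and denominator: v_17(1/680) = -1. Step 2 — apply |x|_p = p^{-v_p(x)} = 17^{1} = 17.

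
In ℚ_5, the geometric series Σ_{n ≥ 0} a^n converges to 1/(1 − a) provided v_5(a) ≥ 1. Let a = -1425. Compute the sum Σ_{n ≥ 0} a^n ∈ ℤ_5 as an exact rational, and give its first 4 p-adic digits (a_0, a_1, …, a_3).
Σ a^n = 1/(1 − a) = 1/1426;  first 4 digits = (1, 0, 3, 3)

v_5(a) = 2 ≥ 1, so the series converges in ℤ_5 to 1/(1 − a) = 1/(1 − (-1425)) = 1/1426. Expand this rational in ℤ_5: compute digits iteratively via d_i = x_i mod 5, x_{i+1} = (x_i − d_i)/5. The first 4 digits are (1, 0, 3, 3).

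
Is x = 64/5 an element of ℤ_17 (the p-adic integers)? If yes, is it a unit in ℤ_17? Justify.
x ∈ ℤ_17^× (unit); v_17(x) = 0

ℤ_17 = {x ∈ ℚ_17 : v_17(x) ≥ 0} and ℤ_17^× = {x ∈ ℤ_17 : v_17(x) = 0}. Here v_17(64/5) = v_17(num) − v_17(den) = 0; compare against these criteria.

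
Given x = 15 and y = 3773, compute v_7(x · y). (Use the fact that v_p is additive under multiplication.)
v_7(56595) = 3

v_p(x) = 0 (factor: 15 = 7^0 · 15); v_p(y) = 3 (factor: 3773 = 7^3 · 11). Additivity: v_p(xy) = v_p(x) + v_p(y) = 0 + 3 = 3. (Direct check: xy = 56595 = 7^3 · (165).)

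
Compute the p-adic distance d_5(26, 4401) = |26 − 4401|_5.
d_5(26, 4401) = 1/625

Step 1 — x − y = 26 − 4401 = -4375. Step 2 — v_5(-4375) = 4 (factor: -4375 = −(5^4 · 7); the sign does not affect v_p). Step 3 — |x − y|_5 = 5^{-4} = 1/625.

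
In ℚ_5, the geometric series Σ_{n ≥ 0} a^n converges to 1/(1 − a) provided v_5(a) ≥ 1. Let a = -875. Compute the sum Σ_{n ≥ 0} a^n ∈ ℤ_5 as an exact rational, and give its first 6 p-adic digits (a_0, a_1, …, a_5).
Σ a^n = 1/(1 − a) = 1/876;  first 6 digits = (1, 0, 0, 3, 3, 4)

v_5(a) = 3 ≥ 1, so the series converges in ℤ_5 to 1/(1 − a) = 1/(1 − (-875)) = 1/876. Expand this rational in ℤ_5: compute digits iteratively via d_i = x_i mod 5, x_{i+1} = (x_i − d_i)/5. The first 6 digits are (1, 0, 0, 3, 3, 4).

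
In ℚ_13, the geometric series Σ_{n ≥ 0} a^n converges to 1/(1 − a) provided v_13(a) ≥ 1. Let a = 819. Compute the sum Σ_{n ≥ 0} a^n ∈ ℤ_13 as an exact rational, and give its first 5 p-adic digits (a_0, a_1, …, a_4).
Σ a^n = 1/(1 − a) = -1/818;  first 5 digits = (1, 11, 8, 11, 7)

v_13(a) = 1 ≥ 1, so the series converges in ℤ_13 to 1/(1 − a) = 1/(1 − 819) = -1/818. Expand this rational in ℤ_13: compute digits iteratively via d_i = x_i mod 13, x_{i+1} = (x_i − d_i)/13. The first 5 digits are (1, 11, 8, 11, 7).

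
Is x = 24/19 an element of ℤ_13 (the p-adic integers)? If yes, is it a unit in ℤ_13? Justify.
x ∈ ℤ_13^× (unit); v_13(x) = 0

ℤ_13 = {x ∈ ℚ_13 : v_13(x) ≥ 0} and ℤ_13^× = {x ∈ ℤ_13 : v_13(x) = 0}. Here v_13(24/19) = v_13(num) − v_13(den) = 0; compare against these criteria.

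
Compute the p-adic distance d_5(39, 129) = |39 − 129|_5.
d_5(39, 129) = 1/5

Step 1 — x − y = 39 − 129 = -90. Step 2 — v_5(-90) = 1 (factor: -90 = −(5^1 · 18); the sign does not affect v_p). Step 3 — |x − y|_5 = 5^{-1} = 1/5.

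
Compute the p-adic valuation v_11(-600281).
v_11(-600281) = 4

v_11(n) is the largest exponent k such that 11^k divides n. Factor out: -600281 = -11^4 · 41. (Sign doesn't affect v_p.) So v_11(-600281) = 4.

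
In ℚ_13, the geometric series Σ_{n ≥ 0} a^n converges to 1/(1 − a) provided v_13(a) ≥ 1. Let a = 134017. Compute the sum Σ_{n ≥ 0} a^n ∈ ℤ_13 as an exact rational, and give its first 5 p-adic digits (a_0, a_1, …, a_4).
Σ a^n = 1/(1 − a) = -1/134016;  first 5 digits = (1, 0, 0, 9, 4)

v_13(a) = 3 ≥ 1, so the series converges in ℤ_13 to 1/(1 − a) = 1/(1 − 134017) = -1/134016. Expand this rational in ℤ_13: compute digits iteratively via d_i = x_i mod 13, x_{i+1} = (x_i − d_i)/13. The first 5 digits are (1, 0, 0, 9, 4).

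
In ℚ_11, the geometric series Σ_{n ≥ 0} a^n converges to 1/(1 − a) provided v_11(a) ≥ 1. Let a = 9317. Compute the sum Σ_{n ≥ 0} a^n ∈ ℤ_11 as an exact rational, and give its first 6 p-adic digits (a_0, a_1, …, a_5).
Σ a^n = 1/(1 − a) = -1/9316;  first 6 digits = (1, 0, 0, 7, 0, 0)

v_11(a) = 3 ≥ 1, so the series converges in ℤ_11 to 1/(1 − a) = 1/(1 − 9317) = -1/9316. Expand this rational in ℤ_11: compute digits iteratively via d_i = x_i mod 11, x_{i+1} = (x_i − d_i)/11. The first 6 digits are (1, 0, 0, 7, 0, 0).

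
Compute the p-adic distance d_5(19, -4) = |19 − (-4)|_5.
d_5(19, -4) = 1

Step 1 — x − y = 19 − (-4) = 23. Step 2 — v_5(23) = 0 (factor: 23 = (5^0 · 23); the sign does not affect v_p). Step 3 — |x − y|_5 = 5^{0} = 1.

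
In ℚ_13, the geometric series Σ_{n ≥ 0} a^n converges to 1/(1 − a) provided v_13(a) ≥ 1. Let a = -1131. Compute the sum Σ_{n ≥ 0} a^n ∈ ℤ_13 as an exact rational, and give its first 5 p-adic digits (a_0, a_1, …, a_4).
Σ a^n = 1/(1 − a) = 1/1132;  first 5 digits = (1, 4, 9, 8, 8)

v_13(a) = 1 ≥ 1, so the series converges in ℤ_13 to 1/(1 − a) = 1/(1 − (-1131)) = 1/1132. Expand this rational in ℤ_13: compute digits iteratively via d_i = x_i mod 13, x_{i+1} = (x_i − d_i)/13. The first 5 digits are (1, 4, 9, 8, 8).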